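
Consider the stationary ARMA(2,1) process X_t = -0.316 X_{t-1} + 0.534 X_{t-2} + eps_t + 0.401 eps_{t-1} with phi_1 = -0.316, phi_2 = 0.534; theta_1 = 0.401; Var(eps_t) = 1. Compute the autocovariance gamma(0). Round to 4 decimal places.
\gamma(0) = 1.5978

Multiply the model equation by X_{t-k} and take expectations. With theta_0 = psi_0 = 1 and psi_j the MA(infinity) weights, this gives
  gamma(k) - sum_i phi_i gamma(k-i) = c_k,
  c_k = sigma^2 * sum_{j=k..q} theta_j psi_{j-k}   (c_k = 0 for k > q),
using gamma(-m) = gamma(m).
psi-weights needed (psi_j = theta_j + sum_i phi_i psi_{j-i}):
  psi_1 = theta_1 + phi_1 = 0.401 + (-0.316) = 0.085
Right-hand sides:
  c_0 = sigma^2 (1 + theta_1 psi_1) = 1 * (1 + (0.401)(0.085)) = 1 * 1.034085 = 1.034085
  c_1 = sigma^2 theta_1 = 1 * (0.401) = 0.401
  c_2 = 0
Equations for k = 0, 1, 2 (AR order 2, c_2 = 0):
  (E0) gamma(0) = phi_1 gamma(1) + phi_2 gamma(2) + c_0
  (E1) gamma(1) = phi_1 gamma(0) + phi_2 gamma(1) + c_1
  (E2) gamma(2) = phi_1 gamma(1) + phi_2 gamma(0)
From (E1): gamma(1) = A gamma(0) + B with
  A = phi_1 / (1 - phi_2) = -0.316 / 0.466 = -0.678112,   B = c_1 / (1 - phi_2) = 0.401 / 0.466 = 0.860515.
Insert (E2) into (E0): gamma(0) (1 - phi_2^2) = phi_1 (1 + phi_2) gamma(1) + c_0.
  phi_1 (1 + phi_2) = (-0.316)(1.534) = -0.484744,   1 - phi_2^2 = 0.714844.
Replace gamma(1) by A gamma(0) + B and collect gamma(0):
  gamma(0) [0.714844 - (-0.484744)(-0.678112)] = (-0.484744)(0.860515) + 1.034085
  gamma(0) * 0.386133 = 0.616956
  gamma(0) = 0.616956 / 0.386133 = 1.597778.
Therefore gamma(0) = 1.5978 (to 4 decimal places).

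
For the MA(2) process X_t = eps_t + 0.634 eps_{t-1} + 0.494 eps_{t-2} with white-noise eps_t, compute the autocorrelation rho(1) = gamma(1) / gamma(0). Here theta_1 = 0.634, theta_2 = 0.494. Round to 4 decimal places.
\rho(1) = 0.5755

For an MA(q) process with theta_0 = 1, the autocovariance is
  gamma(k) = sigma^2 * sum_{i=0..q-k} theta_i * theta_{i+k},
and rho(k) = gamma(k) / gamma(0). Sigma^2 cancels.
  numerator   = (1)*(0.634) + (0.634)*(0.494) = 0.947196.
  denominator = (1)^2 + (0.634)^2 + (0.494)^2 = 1.645992.
  rho(1) = 0.947196 / 1.645992 = 0.5755.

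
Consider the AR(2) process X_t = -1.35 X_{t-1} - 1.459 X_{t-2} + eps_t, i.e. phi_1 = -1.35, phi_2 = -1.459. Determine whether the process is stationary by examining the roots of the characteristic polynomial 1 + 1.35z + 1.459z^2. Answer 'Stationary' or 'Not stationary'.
\text{Not stationary}

The AR(p) characteristic polynomial is P(z) = 1 + 1.35z + 1.459z^2.
Stationarity requires all roots to lie outside the unit circle, i.e. |z| > 1 for every root.
Set 1 + (1.35) z + (1.459) z^2 = 0, i.e. a z^2 + b z + c = 0 with a = 1.459, b = 1.35, c = 1.
Discriminant D = b^2 - 4ac = (1.35)^2 - 4*(1.459)*1 = 1.8225 - (5.836) = -4.0135.
D < 0, so the roots are the complex-conjugate pair z = (-b +/- i sqrt(-D)) / (2a) = -0.4626 +/- 0.6866i.
For a conjugate pair |z|^2 = z * conj(z) = (product of roots) = c/a = 1/(1.459) = 0.685401, so |z| = sqrt(0.685401) = 0.8279 for both roots.
Moduli of all roots: 0.8279, 0.8279.
All moduli strictly greater than 1? No.
Verdict: Not stationary.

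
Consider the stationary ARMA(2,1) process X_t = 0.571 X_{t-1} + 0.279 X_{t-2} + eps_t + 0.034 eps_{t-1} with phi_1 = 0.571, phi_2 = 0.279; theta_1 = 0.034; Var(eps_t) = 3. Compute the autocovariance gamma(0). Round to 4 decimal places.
\gamma(0) = 9.2064

Multiply the model equation by X_{t-k} and take expectations. With theta_0 = psi_0 = 1 and psi_j the MA(infinity) weights, this gives
  gamma(k) - sum_i phi_i gamma(k-i) = c_k,
  c_k = sigma^2 * sum_{j=k..q} theta_j psi_{j-k}   (c_k = 0 for k > q),
using gamma(-m) = gamma(m).
psi-weights needed (psi_j = theta_j + sum_i phi_i psi_{j-i}):
  psi_1 = theta_1 + phi_1 = 0.034 + (0.571) = 0.605
Right-hand sides:
  c_0 = sigma^2 (1 + theta_1 psi_1) = 3 * (1 + (0.034)(0.605)) = 3 * 1.02057 = 3.06171
  c_1 = sigma^2 theta_1 = 3 * (0.034) = 0.102
  c_2 = 0
Equations for k = 0, 1, 2 (AR order 2, c_2 = 0):
  (E0) gamma(0) = phi_1 gamma(1) + phi_2 gamma(2) + c_0
  (E1) gamma(1) = phi_1 gamma(0) + phi_2 gamma(1) + c_1
  (E2) gamma(2) = phi_1 gamma(1) + phi_2 gamma(0)
From (E1): gamma(1) = A gamma(0) + B with
  A = phi_1 / (1 - phi_2) = 0.571 / 0.721 = 0.791956,   B = c_1 / (1 - phi_2) = 0.102 / 0.721 = 0.14147.
Insert (E2) into (E0): gamma(0) (1 - phi_2^2) = phi_1 (1 + phi_2) gamma(1) + c_0.
  phi_1 (1 + phi_2) = (0.571)(1.279) = 0.730309,   1 - phi_2^2 = 0.922159.
Replace gamma(1) by A gamma(0) + B and collect gamma(0):
  gamma(0) [0.922159 - (0.730309)(0.791956)] = (0.730309)(0.14147) + 3.06171
  gamma(0) * 0.343787 = 3.165027
  gamma(0) = 3.165027 / 0.343787 = 9.206369.
Therefore gamma(0) = 9.2064 (to 4 decimal places).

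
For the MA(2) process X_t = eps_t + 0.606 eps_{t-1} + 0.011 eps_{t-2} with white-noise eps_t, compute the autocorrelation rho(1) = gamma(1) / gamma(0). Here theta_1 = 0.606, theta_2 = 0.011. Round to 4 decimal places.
\rho(1) = 0.4481

For an MA(q) process with theta_0 = 1, the autocovariance is
  gamma(k) = sigma^2 * sum_{i=0..q-k} theta_i * theta_{i+k},
and rho(k) = gamma(k) / gamma(0). Sigma^2 cancels.
  numerator   = (1)*(0.606) + (0.606)*(0.011) = 0.612666.
  denominator = (1)^2 + (0.606)^2 + (0.011)^2 = 1.367357.
  rho(1) = 0.612666 / 1.367357 = 0.4481.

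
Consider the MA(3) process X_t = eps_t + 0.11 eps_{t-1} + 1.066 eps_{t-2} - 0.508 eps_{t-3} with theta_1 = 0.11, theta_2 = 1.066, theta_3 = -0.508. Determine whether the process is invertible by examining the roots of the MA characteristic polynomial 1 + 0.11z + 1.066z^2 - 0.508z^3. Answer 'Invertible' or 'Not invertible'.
\text{Not invertible}

The MA(q) characteristic polynomial is P(z) = 1 + 0.11z + 1.066z^2 - 0.508z^3.
Invertibility requires all roots to lie outside the unit circle, i.e. |z| > 1 for every root.
Degree 3: look for a simple real root z0 first, then factor out (1 - z/z0) and solve the remaining quadratic.
Testing z0 = 2.5: P(2.5) = 1 + (0.11)(2.5) + (1.066)(2.5)^2 + (-0.508)(2.5)^3
  = 1 + (0.275) + (6.6625) + (-7.9375) = 0.  So z_0 = 2.5 is a root, |z_0| = 2.5.
Divide out the factor (1 - 0.4 z) = (1 - z/z0) (since 1/z0 = 0.4):
  P(z) = (1 - 0.4 z)(1 + (0.51) z + (1.27) z^2)
  [check: z-coef 0.51 - (0.4) = 0.11; z^2-coef 1.27 - (0.4)(0.51) = 1.066; z^3-coef -(0.4)(1.27) = -0.508.]
Remaining roots from the quadratic factor 1 + (0.51) z + (1.27) z^2:
  Set 1 + (0.51) z + (1.27) z^2 = 0, i.e. a z^2 + b z + c = 0 with a = 1.27, b = 0.51, c = 1.
  Discriminant D = b^2 - 4ac = (0.51)^2 - 4*(1.27)*1 = 0.2601 - (5.08) = -4.8199.
  D < 0, so the roots are the complex-conjugate pair z = (-b +/- i sqrt(-D)) / (2a) = -0.2008 +/- 0.8643i.
  For a conjugate pair |z|^2 = z * conj(z) = (product of roots) = c/a = 1/(1.27) = 0.787402, so |z| = sqrt(0.787402) = 0.8874 for both roots.
Moduli of all roots: 2.5000, 0.8874, 0.8874.
All moduli strictly greater than 1? No.
Verdict: Not invertible.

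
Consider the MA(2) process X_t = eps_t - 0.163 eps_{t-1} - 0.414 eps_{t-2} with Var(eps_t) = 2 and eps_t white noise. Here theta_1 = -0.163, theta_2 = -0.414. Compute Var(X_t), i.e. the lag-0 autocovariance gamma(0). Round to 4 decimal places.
\gamma(0) = 2.3959

For an MA(q) process X_t = eps_t + sum_i theta_i eps_{t-i} with
Var(eps_t) = sigma^2, the variance is
  gamma(0) = sigma^2 * (1 + sum_i theta_i^2).
  sum_i theta_i^2 = (-0.163)^2 + (-0.414)^2 = 0.026569 + 0.171396 = 0.197965.
  gamma(0) = 2 * (1 + 0.197965) = 2 * 1.197965 = 2.39593, which rounds to 2.3959.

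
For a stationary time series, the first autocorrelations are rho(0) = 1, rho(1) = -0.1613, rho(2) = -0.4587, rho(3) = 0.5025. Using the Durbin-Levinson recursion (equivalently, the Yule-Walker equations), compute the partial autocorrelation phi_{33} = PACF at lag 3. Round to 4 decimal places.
\phi_{33} = 0.4250

The PACF at lag k is phi_{kk}, the last component of the solution
to the Yule-Walker system G_k phi = r_k where
  (G_k)_{ij} = rho(|i - j|), (r_k)_i = rho(i), i,j = 1..k.
Equivalently, Durbin-Levinson gives phi_{kk} iteratively:
  phi_{11} = rho(1)
  phi_{kk} = [rho(k) - sum_{j=1..k-1} phi_{k-1,j} rho(k-j)]
            / [1 - sum_{j=1..k-1} phi_{k-1,j} rho(j)],
  phi_{k,j} = phi_{k-1,j} - phi_{kk} phi_{k-1,k-j},  j = 1..k-1.
Step k = 1:
  phi_11 = rho(1) = -0.1613.
Step k = 2:
  phi_22 = [rho(2) - phi_11 rho(1)] / [1 - phi_11 rho(1)] = [-0.4587 - (-0.1613)(-0.1613)] / [1 - (-0.1613)(-0.1613)]
         = -0.48471769 / 0.97398231 = -0.497666.
  Update: phi_21 = phi_11 - phi_22 phi_11 = -0.1613 - (-0.497666)(-0.1613) = -0.241573.
Step k = 3:
  phi_33 = [rho(3) - phi_21 rho(2) - phi_22 rho(1)] / [1 - phi_21 rho(1) - phi_22 rho(2)]
    numerator   = 0.5025 - (-0.241573)(-0.4587) - (-0.497666)(-0.1613) = 0.31141674
    denominator = 1 - (-0.241573)(-0.1613) - (-0.497666)(-0.4587) = 0.73275489
  phi_33 = 0.31141674 / 0.73275489 = 0.425.
Therefore phi_{33} = 0.4250.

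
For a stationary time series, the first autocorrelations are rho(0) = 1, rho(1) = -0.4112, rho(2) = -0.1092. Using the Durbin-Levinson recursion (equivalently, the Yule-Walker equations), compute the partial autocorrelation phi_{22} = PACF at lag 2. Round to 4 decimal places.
\phi_{22} = -0.3349

The PACF at lag k is phi_{kk}, the last component of the solution
to the Yule-Walker system G_k phi = r_k where
  (G_k)_{ij} = rho(|i - j|), (r_k)_i = rho(i), i,j = 1..k.
Equivalently, Durbin-Levinson gives phi_{kk} iteratively:
  phi_{11} = rho(1)
  phi_{kk} = [rho(k) - sum_{j=1..k-1} phi_{k-1,j} rho(k-j)]
            / [1 - sum_{j=1..k-1} phi_{k-1,j} rho(j)],
  phi_{k,j} = phi_{k-1,j} - phi_{kk} phi_{k-1,k-j},  j = 1..k-1.
Step k = 1:
  phi_11 = rho(1) = -0.4112.
Step k = 2:
  phi_22 = [rho(2) - phi_11 rho(1)] / [1 - phi_11 rho(1)] = [-0.1092 - (-0.4112)(-0.4112)] / [1 - (-0.4112)(-0.4112)]
         = -0.27828544 / 0.83091456 = -0.3349.
Therefore phi_{22} = -0.3349.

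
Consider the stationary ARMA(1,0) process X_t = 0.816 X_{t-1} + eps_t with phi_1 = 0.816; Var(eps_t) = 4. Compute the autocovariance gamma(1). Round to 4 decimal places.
\gamma(1) = 9.7682

Multiply the model equation by X_{t-k} and take expectations. With theta_0 = psi_0 = 1 and psi_j the MA(infinity) weights, this gives
  gamma(k) - sum_i phi_i gamma(k-i) = c_k,
  c_k = sigma^2 * sum_{j=k..q} theta_j psi_{j-k}   (c_k = 0 for k > q),
using gamma(-m) = gamma(m).
Pure AR (q = 0): c_0 = sigma^2 = 4, c_k = 0 for k >= 1.
Equations for k = 0 and k = 1 (AR order 1):
  gamma(0) = phi_1 gamma(1) + c_0
  gamma(1) = phi_1 gamma(0) + c_1
Substituting the second into the first: gamma(0) (1 - phi_1^2) = c_0 + phi_1 c_1, so
  gamma(0) = c_0 / (1 - phi_1^2) = 4 / (1 - (0.816)^2) = 4 / 0.334144 = 11.970887.
  gamma(1) = phi_1 gamma(0) = (0.816)(11.970887) = 9.768244.
Therefore gamma(1) = 9.7682 (to 4 decimal places).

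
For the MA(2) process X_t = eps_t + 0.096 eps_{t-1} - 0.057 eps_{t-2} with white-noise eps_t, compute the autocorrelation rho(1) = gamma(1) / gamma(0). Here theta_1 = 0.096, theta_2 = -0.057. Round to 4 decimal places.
\rho(1) = 0.0894

For an MA(q) process with theta_0 = 1, the autocovariance is
  gamma(k) = sigma^2 * sum_{i=0..q-k} theta_i * theta_{i+k},
and rho(k) = gamma(k) / gamma(0). Sigma^2 cancels.
  numerator   = (1)*(0.096) + (0.096)*(-0.057) = 0.090528.
  denominator = (1)^2 + (0.096)^2 + (-0.057)^2 = 1.012465.
  rho(1) = 0.090528 / 1.012465 = 0.0894.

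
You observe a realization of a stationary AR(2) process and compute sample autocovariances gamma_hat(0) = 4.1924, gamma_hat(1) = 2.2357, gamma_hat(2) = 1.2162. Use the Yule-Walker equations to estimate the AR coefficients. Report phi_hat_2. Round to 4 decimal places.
\hat\phi_{2} = 0.0080

The Yule-Walker equations for an AR(p) process read, in matrix form,
  Gamma_p phi = r_p,   with   (Gamma_p)_{ij} = gamma(|i - j|),
                       (r_p)_i = gamma(i),   i,j = 1..p.
Substitute the sample gammas (Toeplitz matrix and right-hand side of size 2):
  Gamma_p = [[4.1924, 2.2357], [2.2357, 4.1924]]
  r_p     = [2.2357, 1.2162]
Written out:
  4.1924 phi_1 + 2.2357 phi_2 = 2.2357
  2.2357 phi_1 + 4.1924 phi_2 = 1.2162
Solve by Cramer's rule:
  det = gamma(0)^2 - gamma(1)^2 = (4.1924)^2 - (2.2357)^2 = 17.57621776 - 4.99835449 = 12.57786327
  phi_hat_1 = [gamma(1) gamma(0) - gamma(1) gamma(2)] / det = [(2.2357)(4.1924) - (2.2357)(1.2162)] / 12.57786327 = 6.65389034 / 12.57786327 = 0.529
  phi_hat_2 = [gamma(0) gamma(2) - gamma(1)^2] / det = [(4.1924)(1.2162) - (2.2357)^2] / 12.57786327 = 0.10044239 / 12.57786327 = 0.008
So phi_hat = [0.5290, 0.0080].
Therefore phi_hat_2 = 0.0080.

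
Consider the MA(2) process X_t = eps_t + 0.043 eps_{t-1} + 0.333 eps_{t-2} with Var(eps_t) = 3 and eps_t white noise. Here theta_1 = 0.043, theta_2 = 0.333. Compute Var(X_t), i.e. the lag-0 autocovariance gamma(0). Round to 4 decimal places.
\gamma(0) = 3.3382

For an MA(q) process X_t = eps_t + sum_i theta_i eps_{t-i} with
Var(eps_t) = sigma^2, the variance is
  gamma(0) = sigma^2 * (1 + sum_i theta_i^2).
  sum_i theta_i^2 = (0.043)^2 + (0.333)^2 = 0.001849 + 0.110889 = 0.112738.
  gamma(0) = 3 * (1 + 0.112738) = 3 * 1.112738 = 3.338214, which rounds to 3.3382.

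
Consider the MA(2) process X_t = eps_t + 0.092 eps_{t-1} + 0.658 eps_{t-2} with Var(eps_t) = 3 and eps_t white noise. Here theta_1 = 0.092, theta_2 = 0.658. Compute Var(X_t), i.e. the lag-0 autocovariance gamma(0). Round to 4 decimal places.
\gamma(0) = 4.3243

For an MA(q) process X_t = eps_t + sum_i theta_i eps_{t-i} with
Var(eps_t) = sigma^2, the variance is
  gamma(0) = sigma^2 * (1 + sum_i theta_i^2).
  sum_i theta_i^2 = (0.092)^2 + (0.658)^2 = 0.008464 + 0.432964 = 0.441428.
  gamma(0) = 3 * (1 + 0.441428) = 3 * 1.441428 = 4.324284, which rounds to 4.3243.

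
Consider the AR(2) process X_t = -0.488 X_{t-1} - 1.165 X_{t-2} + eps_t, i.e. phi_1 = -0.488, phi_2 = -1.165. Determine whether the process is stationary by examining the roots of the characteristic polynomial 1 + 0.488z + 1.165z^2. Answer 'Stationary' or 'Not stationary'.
\text{Not stationary}

The AR(p) characteristic polynomial is P(z) = 1 + 0.488z + 1.165z^2.
Stationarity requires all roots to lie outside the unit circle, i.e. |z| > 1 for every root.
Set 1 + (0.488) z + (1.165) z^2 = 0, i.e. a z^2 + b z + c = 0 with a = 1.165, b = 0.488, c = 1.
Discriminant D = b^2 - 4ac = (0.488)^2 - 4*(1.165)*1 = 0.238144 - (4.66) = -4.421856.
D < 0, so the roots are the complex-conjugate pair z = (-b +/- i sqrt(-D)) / (2a) = -0.2094 +/- 0.9025i.
For a conjugate pair |z|^2 = z * conj(z) = (product of roots) = c/a = 1/(1.165) = 0.858369, so |z| = sqrt(0.858369) = 0.9265 for both roots.
Moduli of all roots: 0.9265, 0.9265.
All moduli strictly greater than 1? No.
Verdict: Not stationary.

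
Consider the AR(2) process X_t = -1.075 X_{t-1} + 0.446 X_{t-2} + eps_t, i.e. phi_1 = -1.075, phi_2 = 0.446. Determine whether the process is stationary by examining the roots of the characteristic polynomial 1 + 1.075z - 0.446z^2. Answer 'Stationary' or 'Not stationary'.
\text{Not stationary}

The AR(p) characteristic polynomial is P(z) = 1 + 1.075z - 0.446z^2.
Stationarity requires all roots to lie outside the unit circle, i.e. |z| > 1 for every root.
Set 1 + (1.075) z + (-0.446) z^2 = 0, i.e. a z^2 + b z + c = 0 with a = -0.446, b = 1.075, c = 1.
Discriminant D = b^2 - 4ac = (1.075)^2 - 4*(-0.446)*1 = 1.155625 - (-1.784) = 2.939625.
D >= 0, so the roots are real: z = (-b +/- sqrt(D)) / (2a) = (-1.075 +/- 1.714533) / (-0.892).
  z_1 = (-1.075 + 1.714533) / (-0.892) = -0.717,   |z_1| = 0.717.
  z_2 = (-1.075 - 1.714533) / (-0.892) = 3.1273,   |z_2| = 3.1273.
Moduli of all roots: 0.7170, 3.1273.
All moduli strictly greater than 1? No.
Verdict: Not stationary.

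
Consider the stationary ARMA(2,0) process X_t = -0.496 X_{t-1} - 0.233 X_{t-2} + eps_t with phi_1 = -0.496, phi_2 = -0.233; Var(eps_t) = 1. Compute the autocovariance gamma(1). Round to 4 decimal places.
\gamma(1) = -0.5075

Multiply the model equation by X_{t-k} and take expectations. With theta_0 = psi_0 = 1 and psi_j the MA(infinity) weights, this gives
  gamma(k) - sum_i phi_i gamma(k-i) = c_k,
  c_k = sigma^2 * sum_{j=k..q} theta_j psi_{j-k}   (c_k = 0 for k > q),
using gamma(-m) = gamma(m).
Pure AR (q = 0): c_0 = sigma^2 = 1, c_k = 0 for k >= 1.
Equations for k = 0, 1, 2 (AR order 2, c_2 = 0):
  (E0) gamma(0) = phi_1 gamma(1) + phi_2 gamma(2) + c_0
  (E1) gamma(1) = phi_1 gamma(0) + phi_2 gamma(1) + c_1
  (E2) gamma(2) = phi_1 gamma(1) + phi_2 gamma(0)
From (E1): gamma(1) = A gamma(0) + B with
  A = phi_1 / (1 - phi_2) = -0.496 / 1.233 = -0.402271,   B = c_1 / (1 - phi_2) = 0 / 1.233 = 0.
Insert (E2) into (E0): gamma(0) (1 - phi_2^2) = phi_1 (1 + phi_2) gamma(1) + c_0.
  phi_1 (1 + phi_2) = (-0.496)(0.767) = -0.380432,   1 - phi_2^2 = 0.945711.
Replace gamma(1) by A gamma(0) + B and collect gamma(0):
  gamma(0) [0.945711 - (-0.380432)(-0.402271)] = c_0 = 1
  gamma(0) * 0.792674 = 1
  gamma(0) = 1 / 0.792674 = 1.261552.
  gamma(1) = A gamma(0) = (-0.402271)(1.261552) = -0.507486.
Therefore gamma(1) = -0.5075 (to 4 decimal places).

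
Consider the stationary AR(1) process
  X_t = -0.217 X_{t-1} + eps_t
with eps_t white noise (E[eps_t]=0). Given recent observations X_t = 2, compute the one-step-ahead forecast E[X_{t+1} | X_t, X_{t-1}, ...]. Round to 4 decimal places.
E[X_{t+1} \mid \mathcal F_t] = -0.4340

For an AR(p) model X_t = c + sum_i phi_i X_{t-i} + eps_t, the
one-step-ahead conditional mean is
  E[X_{t+1} | X_t, ...] = c + sum_i phi_i X_{t+1-i}.
Substitute known values:
  E[X_{t+1} | ...] = (-0.217) * (2)
                   = -0.4340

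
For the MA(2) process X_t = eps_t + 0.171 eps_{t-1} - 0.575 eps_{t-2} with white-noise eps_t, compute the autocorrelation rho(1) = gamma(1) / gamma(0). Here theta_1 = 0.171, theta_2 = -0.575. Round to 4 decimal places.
\rho(1) = 0.0534

For an MA(q) process with theta_0 = 1, the autocovariance is
  gamma(k) = sigma^2 * sum_{i=0..q-k} theta_i * theta_{i+k},
and rho(k) = gamma(k) / gamma(0). Sigma^2 cancels.
  numerator   = (1)*(0.171) + (0.171)*(-0.575) = 0.072675.
  denominator = (1)^2 + (0.171)^2 + (-0.575)^2 = 1.359866.
  rho(1) = 0.072675 / 1.359866 = 0.0534.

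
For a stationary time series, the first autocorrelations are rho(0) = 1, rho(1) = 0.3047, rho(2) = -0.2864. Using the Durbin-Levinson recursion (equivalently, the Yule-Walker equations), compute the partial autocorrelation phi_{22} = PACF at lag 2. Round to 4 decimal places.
\phi_{22} = -0.4181

The PACF at lag k is phi_{kk}, the last component of the solution
to the Yule-Walker system G_k phi = r_k where
  (G_k)_{ij} = rho(|i - j|), (r_k)_i = rho(i), i,j = 1..k.
Equivalently, Durbin-Levinson gives phi_{kk} iteratively:
  phi_{11} = rho(1)
  phi_{kk} = [rho(k) - sum_{j=1..k-1} phi_{k-1,j} rho(k-j)]
            / [1 - sum_{j=1..k-1} phi_{k-1,j} rho(j)],
  phi_{k,j} = phi_{k-1,j} - phi_{kk} phi_{k-1,k-j},  j = 1..k-1.
Step k = 1:
  phi_11 = rho(1) = 0.3047.
Step k = 2:
  phi_22 = [rho(2) - phi_11 rho(1)] / [1 - phi_11 rho(1)] = [-0.2864 - (0.3047)(0.3047)] / [1 - (0.3047)(0.3047)]
         = -0.37924209 / 0.90715791 = -0.4181.
Therefore phi_{22} = -0.4181.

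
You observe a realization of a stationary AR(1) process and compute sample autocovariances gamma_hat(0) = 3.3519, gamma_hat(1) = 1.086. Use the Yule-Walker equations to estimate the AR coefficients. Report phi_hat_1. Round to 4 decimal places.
\hat\phi_{1} = 0.3240

The Yule-Walker equations for an AR(p) process read, in matrix form,
  Gamma_p phi = r_p,   with   (Gamma_p)_{ij} = gamma(|i - j|),
                       (r_p)_i = gamma(i),   i,j = 1..p.
Substitute the sample gammas (Toeplitz matrix and right-hand side of size 1):
  Gamma_p = [[3.3519]]
  r_p     = [1.086]
With p = 1 this is the single equation gamma(0) phi_1 = gamma(1):
  phi_hat_1 = gamma(1) / gamma(0) = 1.086 / 3.3519 = 0.3240.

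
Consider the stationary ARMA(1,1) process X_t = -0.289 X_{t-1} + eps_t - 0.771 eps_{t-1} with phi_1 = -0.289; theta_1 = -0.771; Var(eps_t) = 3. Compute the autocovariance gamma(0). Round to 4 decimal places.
\gamma(0) = 6.6780

Multiply the model equation by X_{t-k} and take expectations. With theta_0 = psi_0 = 1 and psi_j the MA(infinity) weights, this gives
  gamma(k) - sum_i phi_i gamma(k-i) = c_k,
  c_k = sigma^2 * sum_{j=k..q} theta_j psi_{j-k}   (c_k = 0 for k > q),
using gamma(-m) = gamma(m).
psi-weights needed (psi_j = theta_j + sum_i phi_i psi_{j-i}):
  psi_1 = theta_1 + phi_1 = -0.771 + (-0.289) = -1.06
Right-hand sides:
  c_0 = sigma^2 (1 + theta_1 psi_1) = 3 * (1 + (-0.771)(-1.06)) = 3 * 1.81726 = 5.45178
  c_1 = sigma^2 theta_1 = 3 * (-0.771) = -2.313
  c_2 = 0
Equations for k = 0 and k = 1 (AR order 1):
  gamma(0) = phi_1 gamma(1) + c_0
  gamma(1) = phi_1 gamma(0) + c_1
Substituting the second into the first: gamma(0) (1 - phi_1^2) = c_0 + phi_1 c_1, so
  gamma(0) = (c_0 + phi_1 c_1) / (1 - phi_1^2) = (5.45178 + (-0.289)(-2.313)) / (1 - (-0.289)^2) = 6.120237 / 0.916479 = 6.677989.
Therefore gamma(0) = 6.6780 (to 4 decimal places).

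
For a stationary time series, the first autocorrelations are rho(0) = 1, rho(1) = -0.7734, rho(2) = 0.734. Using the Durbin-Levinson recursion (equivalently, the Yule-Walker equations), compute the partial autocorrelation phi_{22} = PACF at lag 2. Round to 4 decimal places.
\phi_{22} = 0.3381

The PACF at lag k is phi_{kk}, the last component of the solution
to the Yule-Walker system G_k phi = r_k where
  (G_k)_{ij} = rho(|i - j|), (r_k)_i = rho(i), i,j = 1..k.
Equivalently, Durbin-Levinson gives phi_{kk} iteratively:
  phi_{11} = rho(1)
  phi_{kk} = [rho(k) - sum_{j=1..k-1} phi_{k-1,j} rho(k-j)]
            / [1 - sum_{j=1..k-1} phi_{k-1,j} rho(j)],
  phi_{k,j} = phi_{k-1,j} - phi_{kk} phi_{k-1,k-j},  j = 1..k-1.
Step k = 1:
  phi_11 = rho(1) = -0.7734.
Step k = 2:
  phi_22 = [rho(2) - phi_11 rho(1)] / [1 - phi_11 rho(1)] = [0.734 - (-0.7734)(-0.7734)] / [1 - (-0.7734)(-0.7734)]
         = 0.13585244 / 0.40185244 = 0.3381.
Therefore phi_{22} = 0.3381.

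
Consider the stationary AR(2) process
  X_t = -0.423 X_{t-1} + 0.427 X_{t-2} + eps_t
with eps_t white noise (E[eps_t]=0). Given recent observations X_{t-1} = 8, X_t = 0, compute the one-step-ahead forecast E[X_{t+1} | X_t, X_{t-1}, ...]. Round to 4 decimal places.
E[X_{t+1} \mid \mathcal F_t] = 3.4160

For an AR(p) model X_t = c + sum_i phi_i X_{t-i} + eps_t, the
one-step-ahead conditional mean is
  E[X_{t+1} | X_t, ...] = c + sum_i phi_i X_{t+1-i}.
Substitute known values:
  E[X_{t+1} | ...] = (-0.423) * (0) + (0.427) * (8)
                   = 3.4160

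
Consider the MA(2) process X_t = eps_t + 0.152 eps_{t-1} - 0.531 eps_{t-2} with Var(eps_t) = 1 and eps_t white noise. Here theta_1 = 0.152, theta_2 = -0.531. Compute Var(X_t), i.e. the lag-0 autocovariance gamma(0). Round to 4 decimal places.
\gamma(0) = 1.3051

For an MA(q) process X_t = eps_t + sum_i theta_i eps_{t-i} with
Var(eps_t) = sigma^2, the variance is
  gamma(0) = sigma^2 * (1 + sum_i theta_i^2).
  sum_i theta_i^2 = (0.152)^2 + (-0.531)^2 = 0.023104 + 0.281961 = 0.305065.
  gamma(0) = 1 * (1 + 0.305065) = 1 * 1.305065 = 1.305065, which rounds to 1.3051.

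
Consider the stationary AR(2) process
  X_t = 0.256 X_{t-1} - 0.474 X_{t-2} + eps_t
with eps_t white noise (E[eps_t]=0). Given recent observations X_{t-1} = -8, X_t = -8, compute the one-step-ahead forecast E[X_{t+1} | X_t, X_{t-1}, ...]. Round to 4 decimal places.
E[X_{t+1} \mid \mathcal F_t] = 1.7440

For an AR(p) model X_t = c + sum_i phi_i X_{t-i} + eps_t, the
one-step-ahead conditional mean is
  E[X_{t+1} | X_t, ...] = c + sum_i phi_i X_{t+1-i}.
Substitute known values:
  E[X_{t+1} | ...] = (0.256) * (-8) + (-0.474) * (-8)
                   = 1.7440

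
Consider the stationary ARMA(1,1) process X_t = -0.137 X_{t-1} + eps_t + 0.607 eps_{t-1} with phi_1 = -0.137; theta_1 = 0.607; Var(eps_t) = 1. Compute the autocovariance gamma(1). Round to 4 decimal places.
\gamma(1) = 0.4392

Multiply the model equation by X_{t-k} and take expectations. With theta_0 = psi_0 = 1 and psi_j the MA(infinity) weights, this gives
  gamma(k) - sum_i phi_i gamma(k-i) = c_k,
  c_k = sigma^2 * sum_{j=k..q} theta_j psi_{j-k}   (c_k = 0 for k > q),
using gamma(-m) = gamma(m).
psi-weights needed (psi_j = theta_j + sum_i phi_i psi_{j-i}):
  psi_1 = theta_1 + phi_1 = 0.607 + (-0.137) = 0.47
Right-hand sides:
  c_0 = sigma^2 (1 + theta_1 psi_1) = 1 * (1 + (0.607)(0.47)) = 1 * 1.28529 = 1.28529
  c_1 = sigma^2 theta_1 = 1 * (0.607) = 0.607
  c_2 = 0
Equations for k = 0 and k = 1 (AR order 1):
  gamma(0) = phi_1 gamma(1) + c_0
  gamma(1) = phi_1 gamma(0) + c_1
Substituting the second into the first: gamma(0) (1 - phi_1^2) = c_0 + phi_1 c_1, so
  gamma(0) = (c_0 + phi_1 c_1) / (1 - phi_1^2) = (1.28529 + (-0.137)(0.607)) / (1 - (-0.137)^2) = 1.202131 / 0.981231 = 1.225125.
  gamma(1) = phi_1 gamma(0) + c_1 = (-0.137)(1.225125) + (0.607) = 0.439158.
Therefore gamma(1) = 0.4392 (to 4 decimal places).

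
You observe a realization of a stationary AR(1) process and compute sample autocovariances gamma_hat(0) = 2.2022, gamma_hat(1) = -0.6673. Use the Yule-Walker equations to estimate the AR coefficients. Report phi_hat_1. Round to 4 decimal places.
\hat\phi_{1} = -0.3030

The Yule-Walker equations for an AR(p) process read, in matrix form,
  Gamma_p phi = r_p,   with   (Gamma_p)_{ij} = gamma(|i - j|),
                       (r_p)_i = gamma(i),   i,j = 1..p.
Substitute the sample gammas (Toeplitz matrix and right-hand side of size 1):
  Gamma_p = [[2.2022]]
  r_p     = [-0.6673]
With p = 1 this is the single equation gamma(0) phi_1 = gamma(1):
  phi_hat_1 = gamma(1) / gamma(0) = -0.6673 / 2.2022 = -0.3030.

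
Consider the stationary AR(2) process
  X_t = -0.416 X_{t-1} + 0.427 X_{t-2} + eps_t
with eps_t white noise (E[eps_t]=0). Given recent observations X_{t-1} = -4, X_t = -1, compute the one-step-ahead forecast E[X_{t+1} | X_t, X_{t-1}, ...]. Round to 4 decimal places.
E[X_{t+1} \mid \mathcal F_t] = -1.2920

For an AR(p) model X_t = c + sum_i phi_i X_{t-i} + eps_t, the
one-step-ahead conditional mean is
  E[X_{t+1} | X_t, ...] = c + sum_i phi_i X_{t+1-i}.
Substitute known values:
  E[X_{t+1} | ...] = (-0.416) * (-1) + (0.427) * (-4)
                   = -1.2920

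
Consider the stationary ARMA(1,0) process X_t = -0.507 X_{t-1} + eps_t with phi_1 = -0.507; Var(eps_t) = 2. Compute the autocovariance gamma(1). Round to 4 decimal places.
\gamma(1) = -1.3648

Multiply the model equation by X_{t-k} and take expectations. With theta_0 = psi_0 = 1 and psi_j the MA(infinity) weights, this gives
  gamma(k) - sum_i phi_i gamma(k-i) = c_k,
  c_k = sigma^2 * sum_{j=k..q} theta_j psi_{j-k}   (c_k = 0 for k > q),
using gamma(-m) = gamma(m).
Pure AR (q = 0): c_0 = sigma^2 = 2, c_k = 0 for k >= 1.
Equations for k = 0 and k = 1 (AR order 1):
  gamma(0) = phi_1 gamma(1) + c_0
  gamma(1) = phi_1 gamma(0) + c_1
Substituting the second into the first: gamma(0) (1 - phi_1^2) = c_0 + phi_1 c_1, so
  gamma(0) = c_0 / (1 - phi_1^2) = 2 / (1 - (-0.507)^2) = 2 / 0.742951 = 2.691968.
  gamma(1) = phi_1 gamma(0) = (-0.507)(2.691968) = -1.364828.
Therefore gamma(1) = -1.3648 (to 4 decimal places).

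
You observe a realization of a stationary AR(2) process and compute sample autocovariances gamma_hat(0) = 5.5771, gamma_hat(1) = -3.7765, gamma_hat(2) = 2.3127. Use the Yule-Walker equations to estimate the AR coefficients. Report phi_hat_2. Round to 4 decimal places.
\hat\phi_{2} = -0.0810

The Yule-Walker equations for an AR(p) process read, in matrix form,
  Gamma_p phi = r_p,   with   (Gamma_p)_{ij} = gamma(|i - j|),
                       (r_p)_i = gamma(i),   i,j = 1..p.
Substitute the sample gammas (Toeplitz matrix and right-hand side of size 2):
  Gamma_p = [[5.5771, -3.7765], [-3.7765, 5.5771]]
  r_p     = [-3.7765, 2.3127]
Written out:
  5.5771 phi_1 - 3.7765 phi_2 = -3.7765
  -3.7765 phi_1 + 5.5771 phi_2 = 2.3127
Solve by Cramer's rule:
  det = gamma(0)^2 - gamma(1)^2 = (5.5771)^2 - (-3.7765)^2 = 31.10404441 - 14.26195225 = 16.84209216
  phi_hat_1 = [gamma(1) gamma(0) - gamma(1) gamma(2)] / det = [(-3.7765)(5.5771) - (-3.7765)(2.3127)] / 16.84209216 = -12.3280066 / 16.84209216 = -0.732
  phi_hat_2 = [gamma(0) gamma(2) - gamma(1)^2] / det = [(5.5771)(2.3127) - (-3.7765)^2] / 16.84209216 = -1.36379308 / 16.84209216 = -0.081
So phi_hat = [-0.7320, -0.0810].
Therefore phi_hat_2 = -0.0810.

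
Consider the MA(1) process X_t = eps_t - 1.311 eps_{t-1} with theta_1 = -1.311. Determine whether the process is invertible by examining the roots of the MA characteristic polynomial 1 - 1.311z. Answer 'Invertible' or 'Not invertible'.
\text{Not invertible}

The MA(q) characteristic polynomial is P(z) = 1 - 1.311z.
Invertibility requires all roots to lie outside the unit circle, i.e. |z| > 1 for every root.
This is linear in z: 1 + (-1.311) z = 0  =>  z = -1/(-1.311) = 0.762777,  |z| = 0.762777.
Moduli of all roots: 0.7628.
All moduli strictly greater than 1? No.
Verdict: Not invertible.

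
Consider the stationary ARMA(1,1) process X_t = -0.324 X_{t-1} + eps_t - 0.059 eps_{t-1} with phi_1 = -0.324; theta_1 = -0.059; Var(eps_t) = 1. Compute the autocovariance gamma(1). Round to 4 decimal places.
\gamma(1) = -0.4361

Multiply the model equation by X_{t-k} and take expectations. With theta_0 = psi_0 = 1 and psi_j the MA(infinity) weights, this gives
  gamma(k) - sum_i phi_i gamma(k-i) = c_k,
  c_k = sigma^2 * sum_{j=k..q} theta_j psi_{j-k}   (c_k = 0 for k > q),
using gamma(-m) = gamma(m).
psi-weights needed (psi_j = theta_j + sum_i phi_i psi_{j-i}):
  psi_1 = theta_1 + phi_1 = -0.059 + (-0.324) = -0.383
Right-hand sides:
  c_0 = sigma^2 (1 + theta_1 psi_1) = 1 * (1 + (-0.059)(-0.383)) = 1 * 1.022597 = 1.022597
  c_1 = sigma^2 theta_1 = 1 * (-0.059) = -0.059
  c_2 = 0
Equations for k = 0 and k = 1 (AR order 1):
  gamma(0) = phi_1 gamma(1) + c_0
  gamma(1) = phi_1 gamma(0) + c_1
Substituting the second into the first: gamma(0) (1 - phi_1^2) = c_0 + phi_1 c_1, so
  gamma(0) = (c_0 + phi_1 c_1) / (1 - phi_1^2) = (1.022597 + (-0.324)(-0.059)) / (1 - (-0.324)^2) = 1.041713 / 0.895024 = 1.163894.
  gamma(1) = phi_1 gamma(0) + c_1 = (-0.324)(1.163894) + (-0.059) = -0.436102.
Therefore gamma(1) = -0.4361 (to 4 decimal places).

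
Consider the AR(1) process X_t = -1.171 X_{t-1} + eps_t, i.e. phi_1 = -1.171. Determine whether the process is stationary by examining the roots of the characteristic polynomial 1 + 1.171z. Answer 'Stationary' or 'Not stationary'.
\text{Not stationary}

The AR(p) characteristic polynomial is P(z) = 1 + 1.171z.
Stationarity requires all roots to lie outside the unit circle, i.e. |z| > 1 for every root.
This is linear in z: 1 + (1.171) z = 0  =>  z = -1/(1.171) = -0.853971,  |z| = 0.853971.
Moduli of all roots: 0.8540.
All moduli strictly greater than 1? No.
Verdict: Not stationary.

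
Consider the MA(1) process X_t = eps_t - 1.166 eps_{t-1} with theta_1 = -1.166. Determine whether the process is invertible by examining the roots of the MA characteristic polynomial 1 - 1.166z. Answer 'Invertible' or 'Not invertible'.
\text{Not invertible}

The MA(q) characteristic polynomial is P(z) = 1 - 1.166z.
Invertibility requires all roots to lie outside the unit circle, i.e. |z| > 1 for every root.
This is linear in z: 1 + (-1.166) z = 0  =>  z = -1/(-1.166) = 0.857633,  |z| = 0.857633.
Moduli of all roots: 0.8576.
All moduli strictly greater than 1? No.
Verdict: Not invertible.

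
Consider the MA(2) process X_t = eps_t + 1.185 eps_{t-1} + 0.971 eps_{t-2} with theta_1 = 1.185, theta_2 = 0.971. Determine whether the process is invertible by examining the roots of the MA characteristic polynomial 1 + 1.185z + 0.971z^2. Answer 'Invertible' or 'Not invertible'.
\text{Invertible}

The MA(q) characteristic polynomial is P(z) = 1 + 1.185z + 0.971z^2.
Invertibility requires all roots to lie outside the unit circle, i.e. |z| > 1 for every root.
Set 1 + (1.185) z + (0.971) z^2 = 0, i.e. a z^2 + b z + c = 0 with a = 0.971, b = 1.185, c = 1.
Discriminant D = b^2 - 4ac = (1.185)^2 - 4*(0.971)*1 = 1.404225 - (3.884) = -2.479775.
D < 0, so the roots are the complex-conjugate pair z = (-b +/- i sqrt(-D)) / (2a) = -0.6102 +/- 0.8109i.
For a conjugate pair |z|^2 = z * conj(z) = (product of roots) = c/a = 1/(0.971) = 1.029866, so |z| = sqrt(1.029866) = 1.0148 for both roots.
Moduli of all roots: 1.0148, 1.0148.
All moduli strictly greater than 1? Yes.
Verdict: Invertible.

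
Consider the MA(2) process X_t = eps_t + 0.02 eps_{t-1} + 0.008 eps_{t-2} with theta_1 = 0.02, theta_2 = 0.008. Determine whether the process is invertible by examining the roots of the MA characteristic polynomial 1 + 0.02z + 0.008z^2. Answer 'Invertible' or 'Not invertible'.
\text{Invertible}

The MA(q) characteristic polynomial is P(z) = 1 + 0.02z + 0.008z^2.
Invertibility requires all roots to lie outside the unit circle, i.e. |z| > 1 for every root.
Set 1 + (0.02) z + (0.008) z^2 = 0, i.e. a z^2 + b z + c = 0 with a = 0.008, b = 0.02, c = 1.
Discriminant D = b^2 - 4ac = (0.02)^2 - 4*(0.008)*1 = 0.0004 - (0.032) = -0.0316.
D < 0, so the roots are the complex-conjugate pair z = (-b +/- i sqrt(-D)) / (2a) = -1.25 +/- 11.1102i.
For a conjugate pair |z|^2 = z * conj(z) = (product of roots) = c/a = 1/(0.008) = 125, so |z| = sqrt(125) = 11.1803 for both roots.
Moduli of all roots: 11.1803, 11.1803.
All moduli strictly greater than 1? Yes.
Verdict: Invertible.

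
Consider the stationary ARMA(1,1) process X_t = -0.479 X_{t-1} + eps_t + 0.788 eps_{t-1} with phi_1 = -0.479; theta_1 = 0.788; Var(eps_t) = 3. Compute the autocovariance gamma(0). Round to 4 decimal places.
\gamma(0) = 3.3717

Multiply the model equation by X_{t-k} and take expectations. With theta_0 = psi_0 = 1 and psi_j the MA(infinity) weights, this gives
  gamma(k) - sum_i phi_i gamma(k-i) = c_k,
  c_k = sigma^2 * sum_{j=k..q} theta_j psi_{j-k}   (c_k = 0 for k > q),
using gamma(-m) = gamma(m).
psi-weights needed (psi_j = theta_j + sum_i phi_i psi_{j-i}):
  psi_1 = theta_1 + phi_1 = 0.788 + (-0.479) = 0.309
Right-hand sides:
  c_0 = sigma^2 (1 + theta_1 psi_1) = 3 * (1 + (0.788)(0.309)) = 3 * 1.243492 = 3.730476
  c_1 = sigma^2 theta_1 = 3 * (0.788) = 2.364
  c_2 = 0
Equations for k = 0 and k = 1 (AR order 1):
  gamma(0) = phi_1 gamma(1) + c_0
  gamma(1) = phi_1 gamma(0) + c_1
Substituting the second into the first: gamma(0) (1 - phi_1^2) = c_0 + phi_1 c_1, so
  gamma(0) = (c_0 + phi_1 c_1) / (1 - phi_1^2) = (3.730476 + (-0.479)(2.364)) / (1 - (-0.479)^2) = 2.59812 / 0.770559 = 3.371734.
Therefore gamma(0) = 3.3717 (to 4 decimal places).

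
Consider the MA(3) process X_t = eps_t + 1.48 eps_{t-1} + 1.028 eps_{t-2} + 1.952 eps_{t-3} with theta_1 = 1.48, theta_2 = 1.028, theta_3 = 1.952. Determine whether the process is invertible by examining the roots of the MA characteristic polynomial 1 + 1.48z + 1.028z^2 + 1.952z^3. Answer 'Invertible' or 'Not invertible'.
\text{Not invertible}

The MA(q) characteristic polynomial is P(z) = 1 + 1.48z + 1.028z^2 + 1.952z^3.
Invertibility requires all roots to lie outside the unit circle, i.e. |z| > 1 for every root.
Degree 3: look for a simple real root z0 first, then factor out (1 - z/z0) and solve the remaining quadratic.
Testing z0 = -0.625: P(-0.625) = 1 + (1.48)(-0.625) + (1.028)(-0.625)^2 + (1.952)(-0.625)^3
  = 1 + (-0.925) + (0.401562) + (-0.476562) = 0.  So z_0 = -0.625 is a root, |z_0| = 0.625.
Divide out the factor (1 + 1.6 z) = (1 - z/z0) (since 1/z0 = -1.6):
  P(z) = (1 + 1.6 z)(1 + (-0.12) z + (1.22) z^2)
  [check: z-coef -0.12 - (-1.6) = 1.48; z^2-coef 1.22 - (-1.6)(-0.12) = 1.028; z^3-coef -(-1.6)(1.22) = 1.952.]
Remaining roots from the quadratic factor 1 + (-0.12) z + (1.22) z^2:
  Set 1 + (-0.12) z + (1.22) z^2 = 0, i.e. a z^2 + b z + c = 0 with a = 1.22, b = -0.12, c = 1.
  Discriminant D = b^2 - 4ac = (-0.12)^2 - 4*(1.22)*1 = 0.0144 - (4.88) = -4.8656.
  D < 0, so the roots are the complex-conjugate pair z = (-b +/- i sqrt(-D)) / (2a) = 0.0492 +/- 0.904i.
  For a conjugate pair |z|^2 = z * conj(z) = (product of roots) = c/a = 1/(1.22) = 0.819672, so |z| = sqrt(0.819672) = 0.9054 for both roots.
Moduli of all roots: 0.6250, 0.9054, 0.9054.
All moduli strictly greater than 1? No.
Verdict: Not invertible.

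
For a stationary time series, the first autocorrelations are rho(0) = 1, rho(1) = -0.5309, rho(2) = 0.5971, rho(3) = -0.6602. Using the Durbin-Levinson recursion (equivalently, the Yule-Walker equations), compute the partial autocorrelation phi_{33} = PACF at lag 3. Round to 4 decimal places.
\phi_{33} = -0.4300

The PACF at lag k is phi_{kk}, the last component of the solution
to the Yule-Walker system G_k phi = r_k where
  (G_k)_{ij} = rho(|i - j|), (r_k)_i = rho(i), i,j = 1..k.
Equivalently, Durbin-Levinson gives phi_{kk} iteratively:
  phi_{11} = rho(1)
  phi_{kk} = [rho(k) - sum_{j=1..k-1} phi_{k-1,j} rho(k-j)]
            / [1 - sum_{j=1..k-1} phi_{k-1,j} rho(j)],
  phi_{k,j} = phi_{k-1,j} - phi_{kk} phi_{k-1,k-j},  j = 1..k-1.
Step k = 1:
  phi_11 = rho(1) = -0.5309.
Step k = 2:
  phi_22 = [rho(2) - phi_11 rho(1)] / [1 - phi_11 rho(1)] = [0.5971 - (-0.5309)(-0.5309)] / [1 - (-0.5309)(-0.5309)]
         = 0.31524519 / 0.71814519 = 0.438971.
  Update: phi_21 = phi_11 - phi_22 phi_11 = -0.5309 - (0.438971)(-0.5309) = -0.29785.
Step k = 3:
  phi_33 = [rho(3) - phi_21 rho(2) - phi_22 rho(1)] / [1 - phi_21 rho(1) - phi_22 rho(2)]
    numerator   = -0.6602 - (-0.29785)(0.5971) - (0.438971)(-0.5309) = -0.2493038
    denominator = 1 - (-0.29785)(-0.5309) - (0.438971)(0.5971) = 0.57976157
  phi_33 = -0.2493038 / 0.57976157 = -0.43.
Therefore phi_{33} = -0.4300.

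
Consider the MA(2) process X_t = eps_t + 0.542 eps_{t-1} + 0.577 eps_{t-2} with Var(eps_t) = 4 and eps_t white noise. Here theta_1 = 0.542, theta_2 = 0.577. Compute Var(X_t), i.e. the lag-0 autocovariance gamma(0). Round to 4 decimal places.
\gamma(0) = 6.5068

For an MA(q) process X_t = eps_t + sum_i theta_i eps_{t-i} with
Var(eps_t) = sigma^2, the variance is
  gamma(0) = sigma^2 * (1 + sum_i theta_i^2).
  sum_i theta_i^2 = (0.542)^2 + (0.577)^2 = 0.293764 + 0.332929 = 0.626693.
  gamma(0) = 4 * (1 + 0.626693) = 4 * 1.626693 = 6.506772, which rounds to 6.5068.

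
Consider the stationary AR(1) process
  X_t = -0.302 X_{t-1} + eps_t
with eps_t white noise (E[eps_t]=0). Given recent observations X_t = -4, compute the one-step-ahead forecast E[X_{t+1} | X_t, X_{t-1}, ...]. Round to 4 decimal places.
E[X_{t+1} \mid \mathcal F_t] = 1.2080

For an AR(p) model X_t = c + sum_i phi_i X_{t-i} + eps_t, the
one-step-ahead conditional mean is
  E[X_{t+1} | X_t, ...] = c + sum_i phi_i X_{t+1-i}.
Substitute known values:
  E[X_{t+1} | ...] = (-0.302) * (-4)
                   = 1.2080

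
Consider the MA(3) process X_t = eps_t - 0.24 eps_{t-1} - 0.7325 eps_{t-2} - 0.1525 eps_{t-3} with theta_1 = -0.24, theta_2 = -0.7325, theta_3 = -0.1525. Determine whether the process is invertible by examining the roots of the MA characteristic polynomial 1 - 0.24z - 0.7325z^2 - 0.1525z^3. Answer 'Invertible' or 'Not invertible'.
\text{Not invertible}

The MA(q) characteristic polynomial is P(z) = 1 - 0.24z - 0.7325z^2 - 0.1525z^3.
Invertibility requires all roots to lie outside the unit circle, i.e. |z| > 1 for every root.
Degree 3: look for a simple real root z0 first, then factor out (1 - z/z0) and solve the remaining quadratic.
Testing z0 = -4: P(-4) = 1 + (-0.24)(-4) + (-0.7325)(-4)^2 + (-0.1525)(-4)^3
  = 1 + (0.96) + (-11.72) + (9.76) = 0.  So z_0 = -4 is a root, |z_0| = 4.
Divide out the factor (1 + 0.25 z) = (1 - z/z0) (since 1/z0 = -0.25):
  P(z) = (1 + 0.25 z)(1 + (-0.49) z + (-0.61) z^2)
  [check: z-coef -0.49 - (-0.25) = -0.24; z^2-coef -0.61 - (-0.25)(-0.49) = -0.7325; z^3-coef -(-0.25)(-0.61) = -0.1525.]
Remaining roots from the quadratic factor 1 + (-0.49) z + (-0.61) z^2:
  Set 1 + (-0.49) z + (-0.61) z^2 = 0, i.e. a z^2 + b z + c = 0 with a = -0.61, b = -0.49, c = 1.
  Discriminant D = b^2 - 4ac = (-0.49)^2 - 4*(-0.61)*1 = 0.2401 - (-2.44) = 2.6801.
  D >= 0, so the roots are real: z = (-b +/- sqrt(D)) / (2a) = (0.49 +/- 1.637101) / (-1.22).
    z_1 = (0.49 + 1.637101) / (-1.22) = -1.7435,   |z_1| = 1.7435.
    z_2 = (0.49 - 1.637101) / (-1.22) = 0.9402,   |z_2| = 0.9402.
Moduli of all roots: 4.0000, 1.7435, 0.9402.
All moduli strictly greater than 1? No.
Verdict: Not invertible.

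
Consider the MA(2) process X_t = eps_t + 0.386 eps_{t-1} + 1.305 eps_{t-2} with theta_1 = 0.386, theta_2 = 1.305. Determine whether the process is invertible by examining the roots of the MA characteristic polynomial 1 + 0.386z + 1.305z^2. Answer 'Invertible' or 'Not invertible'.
\text{Not invertible}

The MA(q) characteristic polynomial is P(z) = 1 + 0.386z + 1.305z^2.
Invertibility requires all roots to lie outside the unit circle, i.e. |z| > 1 for every root.
Set 1 + (0.386) z + (1.305) z^2 = 0, i.e. a z^2 + b z + c = 0 with a = 1.305, b = 0.386, c = 1.
Discriminant D = b^2 - 4ac = (0.386)^2 - 4*(1.305)*1 = 0.148996 - (5.22) = -5.071004.
D < 0, so the roots are the complex-conjugate pair z = (-b +/- i sqrt(-D)) / (2a) = -0.1479 +/- 0.8628i.
For a conjugate pair |z|^2 = z * conj(z) = (product of roots) = c/a = 1/(1.305) = 0.766284, so |z| = sqrt(0.766284) = 0.8754 for both roots.
Moduli of all roots: 0.8754, 0.8754.
All moduli strictly greater than 1? No.
Verdict: Not invertible.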